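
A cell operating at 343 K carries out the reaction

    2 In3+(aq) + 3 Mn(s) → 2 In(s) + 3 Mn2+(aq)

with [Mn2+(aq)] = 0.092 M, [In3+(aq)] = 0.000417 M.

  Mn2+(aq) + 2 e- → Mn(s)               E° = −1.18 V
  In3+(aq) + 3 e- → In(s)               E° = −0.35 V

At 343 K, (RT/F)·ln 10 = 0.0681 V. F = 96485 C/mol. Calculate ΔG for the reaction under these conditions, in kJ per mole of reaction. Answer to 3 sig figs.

The standard cell potential is −0.35 − (−1.18) = +0.83 V, with n = 6 electrons in the balanced equation.
Here Q = [Mn2+(aq)]^3 / [In3+(aq)]^2 = 4.48×10^3 (log Q = 3.651), giving E = +0.83 − (0.0681/6)·(3.651) = +0.7886 V.
ΔG = −nFE = −(6)(96485)(+0.7886) J/mol = −457 kJ/mol.

−457 kJ/mol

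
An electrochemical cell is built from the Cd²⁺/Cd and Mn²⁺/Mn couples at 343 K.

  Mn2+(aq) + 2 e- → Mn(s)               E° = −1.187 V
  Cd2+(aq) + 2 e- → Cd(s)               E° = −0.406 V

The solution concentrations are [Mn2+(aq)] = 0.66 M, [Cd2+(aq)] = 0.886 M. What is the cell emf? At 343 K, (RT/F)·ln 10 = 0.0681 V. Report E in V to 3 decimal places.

+0.785 V

Cd²⁺/Cd is reduced (cathode, E° = −0.406 V) and Mn²⁺/Mn is oxidized (anode).
The standard potential is −0.406 − (−1.187) = +0.781 V and the balanced reaction transfers n = 2 electrons.
The balanced reaction is Cd2+(aq) + Mn(s) → Cd(s) + Mn2+(aq), so Q = [Mn2+(aq)] / [Cd2+(aq)] = 0.745 and log Q = −0.128.
Applying E = E° − (RT ln10/nF)·log Q gives +0.781 − (0.0681/2)(−0.128) = +0.785 V.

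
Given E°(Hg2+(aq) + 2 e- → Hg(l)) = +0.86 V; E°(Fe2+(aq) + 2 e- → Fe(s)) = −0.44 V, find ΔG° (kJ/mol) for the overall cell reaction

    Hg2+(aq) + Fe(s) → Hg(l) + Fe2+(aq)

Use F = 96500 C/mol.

In the reaction as written Hg2+(aq) is reduced, so the Hg²⁺/Hg couple is the cathode and Fe²⁺/Fe is the anode.
E°cell = +0.86 − (−0.44) = +1.30 V; balancing electrons gives n = 2.
ΔG° = −nFE°cell = −(2)(96500)(+1.30) J/mol = −251 kJ/mol.

−251 kJ/mol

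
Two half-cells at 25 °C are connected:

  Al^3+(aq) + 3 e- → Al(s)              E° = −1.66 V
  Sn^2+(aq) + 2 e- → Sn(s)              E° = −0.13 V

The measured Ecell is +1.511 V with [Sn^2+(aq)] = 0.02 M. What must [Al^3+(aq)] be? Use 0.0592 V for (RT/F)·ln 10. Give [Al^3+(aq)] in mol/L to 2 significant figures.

0.026 M

The Sn²⁺/Sn couple has the larger reduction potential, so it is the cathode: E°cell = −0.13 − (−1.66) = +1.53 V and n = 6.
Rearranging E = E° − (0.0592/n)·log Q gives log Q = 6(+1.53 − (+1.511))/0.0592 = 1.926.
For 3 Sn^2+(aq) + 2 Al(s) → 3 Sn(s) + 2 Al^3+(aq), the reaction quotient is Q = [Al^3+(aq)]^2 / [Sn^2+(aq)]^3.
Isolating [Al^3+(aq)] in Q = 10^{1.926} yields log [Al^3+(aq)] = −1.585, i.e. 0.026 M.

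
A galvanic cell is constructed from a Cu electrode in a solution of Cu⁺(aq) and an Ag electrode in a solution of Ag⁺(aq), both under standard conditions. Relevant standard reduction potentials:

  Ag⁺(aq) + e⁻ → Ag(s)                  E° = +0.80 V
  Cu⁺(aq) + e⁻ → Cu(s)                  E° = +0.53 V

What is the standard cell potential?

+0.27 V

The Ag⁺/Ag couple has the higher E°, so Ag ion is reduced (cathode) and Cu is oxidized (anode).
E°cell = E°(cathode) − E°(anode) = +0.80 − (+0.53) = +0.27 V.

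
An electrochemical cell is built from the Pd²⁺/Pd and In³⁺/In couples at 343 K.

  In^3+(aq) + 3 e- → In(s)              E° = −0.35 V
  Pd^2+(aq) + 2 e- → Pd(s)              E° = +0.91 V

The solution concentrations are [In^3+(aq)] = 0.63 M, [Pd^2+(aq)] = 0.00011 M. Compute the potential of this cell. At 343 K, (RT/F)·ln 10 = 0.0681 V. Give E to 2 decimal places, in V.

Pd²⁺/Pd is reduced (cathode, E° = +0.91 V) and In³⁺/In is oxidized (anode).
E°cell = +0.91 − (−0.35) = +1.26 V, with n = 6 electrons transferred.
For the overall reaction 3 Pd^2+(aq) + 2 In(s) → 3 Pd(s) + 2 In^3+(aq), Q = [In^3+(aq)]^2 / [Pd^2+(aq)]^3 = 2.98×10^11, giving log Q = 11.475.
Applying E = E° − (RT ln10/nF)·log Q gives +1.26 − (0.0681/6)(11.475) = +1.13 V.

+1.13 V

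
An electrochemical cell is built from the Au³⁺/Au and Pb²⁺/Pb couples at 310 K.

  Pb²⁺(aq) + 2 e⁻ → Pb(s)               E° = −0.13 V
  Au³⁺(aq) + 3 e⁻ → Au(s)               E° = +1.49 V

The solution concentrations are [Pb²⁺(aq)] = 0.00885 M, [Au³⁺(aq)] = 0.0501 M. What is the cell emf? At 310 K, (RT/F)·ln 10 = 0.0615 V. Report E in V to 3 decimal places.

The Au³⁺/Au couple has the more positive E°, so it is the cathode; Pb²⁺/Pb is the anode.
E°cell = E°cat − E°an = +1.49 − (−0.13) = +1.62 V; n = 6.
The balanced reaction is 2 Au³⁺(aq) + 3 Pb(s) → 2 Au(s) + 3 Pb²⁺(aq), so Q = [Pb²⁺(aq)]^3 / [Au³⁺(aq)]^2 = 0.000276 and log Q = −3.559.
Applying E = E° − (RT ln10/nF)·log Q gives +1.62 − (0.0615/6)(−3.559) = +1.656 V.

+1.656 V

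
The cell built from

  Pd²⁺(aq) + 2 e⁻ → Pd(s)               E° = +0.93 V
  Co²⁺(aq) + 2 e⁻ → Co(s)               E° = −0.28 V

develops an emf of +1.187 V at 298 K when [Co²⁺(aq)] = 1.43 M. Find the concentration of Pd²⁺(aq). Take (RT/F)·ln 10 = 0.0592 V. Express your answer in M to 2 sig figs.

The Pd²⁺/Pd couple has the larger reduction potential, so it is the cathode: E°cell = +0.93 − (−0.28) = +1.21 V and n = 2.
From the Nernst equation, log Q = n(E° − E)/0.0592 = 2·(+1.21 − (+1.187))/0.0592 = 0.777.
The balanced reaction is Pd²⁺(aq) + Co(s) → Pd(s) + Co²⁺(aq), so Q = [Co²⁺(aq)] / [Pd²⁺(aq)].
Solving for the unknown gives log [Pd²⁺(aq)] = −0.622, so [Pd²⁺(aq)] ≈ 0.24 M.

0.24 M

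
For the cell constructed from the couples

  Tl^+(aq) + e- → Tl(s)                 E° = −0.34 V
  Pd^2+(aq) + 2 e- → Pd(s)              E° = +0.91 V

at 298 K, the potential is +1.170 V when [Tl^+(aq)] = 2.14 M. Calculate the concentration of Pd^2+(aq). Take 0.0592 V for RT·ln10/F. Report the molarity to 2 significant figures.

0.0091 M

Pd²⁺/Pd is the cathode (higher E°); E°cell = +0.91 − (−0.34) = +1.25 V with n = 2.
Rearranging E = E° − (0.0592/n)·log Q gives log Q = 2(+1.25 − (+1.170))/0.0592 = 2.703.
Balancing electrons gives Pd^2+(aq) + 2 Tl(s) → Pd(s) + 2 Tl^+(aq); thus Q = [Tl^+(aq)]^2 / [Pd^2+(aq)].
Substituting the known concentrations and solving, log [Pd^2+(aq)] = −2.042 and [Pd^2+(aq)] = 0.0091 M.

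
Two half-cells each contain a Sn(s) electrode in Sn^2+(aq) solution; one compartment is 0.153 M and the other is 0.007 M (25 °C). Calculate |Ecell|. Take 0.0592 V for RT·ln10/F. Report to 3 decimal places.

For a concentration cell E°cell = 0, since both electrodes use the same couple.
The compartment with the higher Sn^2+(aq) concentration (0.153 M) acts as the cathode; ions are reduced there and produced at the dilute (0.007 M) anode.
With n = 2, Ecell = −(0.0592/2)·log([dilute]/[conc]) = −(0.0592/2)·log(0.007/0.153) = +0.040 V.

0.040 V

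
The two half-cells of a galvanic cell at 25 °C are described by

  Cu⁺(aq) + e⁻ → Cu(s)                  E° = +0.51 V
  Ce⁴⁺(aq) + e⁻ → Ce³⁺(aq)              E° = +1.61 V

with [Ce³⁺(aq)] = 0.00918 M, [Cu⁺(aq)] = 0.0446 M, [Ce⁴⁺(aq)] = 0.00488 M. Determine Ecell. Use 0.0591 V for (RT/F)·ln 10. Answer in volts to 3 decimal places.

+1.164 V

Ce⁴⁺/Ce³⁺ is reduced (cathode, E° = +1.61 V) and Cu⁺/Cu is oxidized (anode).
E°cell = E°cat − E°an = +1.61 − (+0.51) = +1.10 V; n = 1.
Balancing gives Ce⁴⁺(aq) + Cu(s) → Ce³⁺(aq) + Cu⁺(aq); hence Q = ([Ce³⁺(aq)]·[Cu⁺(aq)]) / [Ce⁴⁺(aq)] = 0.0839 (log Q = −1.076).
Applying E = E° − (RT ln10/nF)·log Q gives +1.10 − (0.0591/1)(−1.076) = +1.164 V.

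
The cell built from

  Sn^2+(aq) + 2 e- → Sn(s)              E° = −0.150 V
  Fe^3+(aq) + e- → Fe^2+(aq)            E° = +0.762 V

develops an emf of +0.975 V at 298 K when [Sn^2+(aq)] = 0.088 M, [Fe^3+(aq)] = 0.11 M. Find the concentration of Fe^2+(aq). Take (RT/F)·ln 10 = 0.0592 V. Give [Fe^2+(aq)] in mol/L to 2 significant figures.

0.032 M

With Fe³⁺/Fe²⁺ at the cathode and Sn²⁺/Sn at the anode, E°cell = +0.762 − (−0.150) = +0.912 V (n = 2).
From the Nernst equation, log Q = n(E° − E)/0.0592 = 2·(+0.912 − (+0.975))/0.0592 = −2.128.
For 2 Fe^3+(aq) + Sn(s) → 2 Fe^2+(aq) + Sn^2+(aq), the reaction quotient is Q = ([Fe^2+(aq)]^2·[Sn^2+(aq)]) / [Fe^3+(aq)]^2.
Isolating [Fe^2+(aq)] in Q = 10^{−2.128} yields log [Fe^2+(aq)] = −1.495, i.e. 0.032 M.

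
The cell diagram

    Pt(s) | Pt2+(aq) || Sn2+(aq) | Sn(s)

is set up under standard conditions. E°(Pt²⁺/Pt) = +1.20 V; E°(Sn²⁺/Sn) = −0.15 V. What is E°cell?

By convention the left-hand electrode in cell notation is the anode (oxidation) and the right-hand electrode is the cathode (reduction).
E°cell = E°(right) − E°(left) = −0.15 − (+1.20) = −1.35 V.
The negative sign shows that, as written, the cell would require an external voltage to drive the reaction.

−1.35 V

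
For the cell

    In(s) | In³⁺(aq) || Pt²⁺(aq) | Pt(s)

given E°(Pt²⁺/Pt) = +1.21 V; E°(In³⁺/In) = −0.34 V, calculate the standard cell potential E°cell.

By convention the left-hand electrode in cell notation is the anode (oxidation) and the right-hand electrode is the cathode (reduction).
E°cell = E°(right) − E°(left) = +1.21 − (−0.34) = +1.55 V.

+1.55 V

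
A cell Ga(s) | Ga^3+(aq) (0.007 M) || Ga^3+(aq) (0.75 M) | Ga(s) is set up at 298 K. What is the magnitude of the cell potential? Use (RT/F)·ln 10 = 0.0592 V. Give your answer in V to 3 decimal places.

0.040 V

For a concentration cell E°cell = 0, since both electrodes use the same couple.
The compartment with the higher Ga^3+(aq) concentration (0.75 M) acts as the cathode; ions are reduced there and produced at the dilute (0.007 M) anode.
With n = 3, Ecell = −(0.0592/3)·log([dilute]/[conc]) = −(0.0592/3)·log(0.007/0.75) = +0.040 V.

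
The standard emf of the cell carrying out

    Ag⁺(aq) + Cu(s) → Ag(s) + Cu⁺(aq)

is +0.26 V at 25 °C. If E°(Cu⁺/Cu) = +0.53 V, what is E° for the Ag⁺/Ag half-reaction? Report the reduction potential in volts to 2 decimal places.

+0.79 V

In the reaction as written the Ag⁺/Ag couple is reduced (cathode) and Cu⁺/Cu is oxidized (anode), so E°cell = E°(Ag⁺/Ag) − E°(Cu⁺/Cu).
E°(Ag⁺/Ag) = E°cell + E°(anode) = +0.26 + (+0.53) = +0.79 V.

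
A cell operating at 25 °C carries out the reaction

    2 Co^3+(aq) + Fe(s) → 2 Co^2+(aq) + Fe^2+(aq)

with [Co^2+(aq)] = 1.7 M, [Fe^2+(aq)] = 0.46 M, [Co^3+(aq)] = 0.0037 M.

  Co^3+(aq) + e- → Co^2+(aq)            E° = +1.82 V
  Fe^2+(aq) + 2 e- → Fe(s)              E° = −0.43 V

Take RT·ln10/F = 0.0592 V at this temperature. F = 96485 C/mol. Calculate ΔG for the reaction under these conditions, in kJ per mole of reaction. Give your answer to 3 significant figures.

The standard cell potential is +1.82 − (−0.43) = +2.25 V, with n = 2 electrons in the balanced equation.
Here Q = ([Co^2+(aq)]^2·[Fe^2+(aq)]) / [Co^3+(aq)]^2 = 9.71×10^4 (log Q = 4.987), giving E = +2.25 − (0.0592/2)·(4.987) = +2.1024 V.
Finally ΔG = −nFE = −(2)(96485 C/mol)(+2.1024 V) = −406 kJ/mol.

−406 kJ/mol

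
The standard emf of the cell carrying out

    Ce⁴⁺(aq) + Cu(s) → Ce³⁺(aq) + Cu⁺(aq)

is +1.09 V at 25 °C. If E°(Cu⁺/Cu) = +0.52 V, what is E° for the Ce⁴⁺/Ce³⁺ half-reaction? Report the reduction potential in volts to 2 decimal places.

In the reaction as written the Ce⁴⁺/Ce³⁺ couple is reduced (cathode) and Cu⁺/Cu is oxidized (anode), so E°cell = E°(Ce⁴⁺/Ce³⁺) − E°(Cu⁺/Cu).
E°(Ce⁴⁺/Ce³⁺) = E°cell + E°(anode) = +1.09 + (+0.52) = +1.61 V.

+1.61 V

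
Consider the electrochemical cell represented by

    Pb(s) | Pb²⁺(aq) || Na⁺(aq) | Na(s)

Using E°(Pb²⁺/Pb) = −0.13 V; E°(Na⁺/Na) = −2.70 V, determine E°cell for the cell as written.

By convention the left-hand electrode in cell notation is the anode (oxidation) and the right-hand electrode is the cathode (reduction).
E°cell = E°(right) − E°(left) = −2.70 − (−0.13) = −2.57 V.
The negative sign shows that, as written, the cell would require an external voltage to drive the reaction.

−2.57 V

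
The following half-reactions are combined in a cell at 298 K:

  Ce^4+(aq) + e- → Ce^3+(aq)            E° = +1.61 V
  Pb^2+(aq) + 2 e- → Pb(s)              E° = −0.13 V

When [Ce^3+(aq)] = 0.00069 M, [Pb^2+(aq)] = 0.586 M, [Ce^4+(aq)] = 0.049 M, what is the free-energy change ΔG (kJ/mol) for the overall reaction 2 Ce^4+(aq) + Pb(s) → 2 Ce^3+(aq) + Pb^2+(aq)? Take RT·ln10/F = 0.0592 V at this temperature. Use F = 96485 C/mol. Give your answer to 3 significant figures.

With Ce⁴⁺/Ce³⁺ reduced at the cathode, E°cell = +1.61 − (−0.13) = +1.74 V and n = 2.
Q = ([Ce^3+(aq)]^2·[Pb^2+(aq)]) / [Ce^4+(aq)]^2 = 0.000116, so log Q = −3.935 and E = +1.74 − (0.0592/2)(−3.935) = +1.8565 V.
ΔG = −nFE = −(2)(96485)(+1.8565) J/mol = −358 kJ/mol.

−358 kJ/mol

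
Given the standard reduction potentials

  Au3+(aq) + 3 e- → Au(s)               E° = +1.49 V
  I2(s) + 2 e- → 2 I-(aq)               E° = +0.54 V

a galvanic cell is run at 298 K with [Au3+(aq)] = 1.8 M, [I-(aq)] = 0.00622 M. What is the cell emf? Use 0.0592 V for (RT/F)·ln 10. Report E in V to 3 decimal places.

+0.824 V

Au³⁺/Au is reduced (cathode, E° = +1.49 V) and I₂/I⁻ is oxidized (anode).
E°cell = E°cat − E°an = +1.49 − (+0.54) = +0.95 V; n = 6.
Balancing gives 2 Au3+(aq) + 6 I-(aq) → 2 Au(s) + 3 I2(s); hence Q = 1 / ([Au3+(aq)]^2·[I-(aq)]^6) = 5.33×10^12 (log Q = 12.727).
By the Nernst equation, E = +0.95 − (0.0592/6)·(12.727) = +0.824 V.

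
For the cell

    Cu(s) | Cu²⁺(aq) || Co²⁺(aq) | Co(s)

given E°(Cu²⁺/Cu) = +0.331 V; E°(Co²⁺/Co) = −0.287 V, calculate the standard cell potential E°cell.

By convention the left-hand electrode in cell notation is the anode (oxidation) and the right-hand electrode is the cathode (reduction).
E°cell = E°(right) − E°(left) = −0.287 − (+0.331) = −0.618 V.
The negative sign shows that, as written, the cell would require an external voltage to drive the reaction.

−0.618 V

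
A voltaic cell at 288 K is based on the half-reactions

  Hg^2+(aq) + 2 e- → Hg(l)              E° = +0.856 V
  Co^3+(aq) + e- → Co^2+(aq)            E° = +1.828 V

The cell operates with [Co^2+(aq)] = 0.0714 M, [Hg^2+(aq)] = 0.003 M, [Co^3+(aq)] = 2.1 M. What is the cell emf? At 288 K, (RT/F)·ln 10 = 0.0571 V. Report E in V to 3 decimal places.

The Co³⁺/Co²⁺ couple has the more positive E°, so it is the cathode; Hg²⁺/Hg is the anode.
E°cell = E°cat − E°an = +1.828 − (+0.856) = +0.972 V; n = 2.
Balancing gives 2 Co^3+(aq) + Hg(l) → 2 Co^2+(aq) + Hg^2+(aq); hence Q = ([Co^2+(aq)]^2·[Hg^2+(aq)]) / [Co^3+(aq)]^2 = 3.47×10^−6 (log Q = −5.460).
By the Nernst equation, E = +0.972 − (0.0571/2)·(−5.460) = +1.128 V.

+1.128 V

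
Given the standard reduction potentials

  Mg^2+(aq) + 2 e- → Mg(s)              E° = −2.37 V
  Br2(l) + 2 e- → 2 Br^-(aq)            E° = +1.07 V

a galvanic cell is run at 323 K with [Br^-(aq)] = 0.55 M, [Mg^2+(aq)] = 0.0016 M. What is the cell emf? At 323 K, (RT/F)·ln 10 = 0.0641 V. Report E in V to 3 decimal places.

+3.546 V

The Br₂/Br⁻ couple has the more positive E°, so it is the cathode; Mg²⁺/Mg is the anode.
The standard potential is +1.07 − (−2.37) = +3.44 V and the balanced reaction transfers n = 2 electrons.
The balanced reaction is Br2(l) + Mg(s) → 2 Br^-(aq) + Mg^2+(aq), so Q = [Br^-(aq)]^2·[Mg^2+(aq)] = 0.000484 and log Q = −3.315.
Applying E = E° − (RT ln10/nF)·log Q gives +3.44 − (0.0641/2)(−3.315) = +3.546 V.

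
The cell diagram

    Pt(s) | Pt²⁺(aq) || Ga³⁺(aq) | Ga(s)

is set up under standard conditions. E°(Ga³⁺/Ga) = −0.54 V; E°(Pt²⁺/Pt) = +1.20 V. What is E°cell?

−1.74 V

By convention the left-hand electrode in cell notation is the anode (oxidation) and the right-hand electrode is the cathode (reduction).
E°cell = E°(right) − E°(left) = −0.54 − (+1.20) = −1.74 V.
The negative sign shows that, as written, the cell would require an external voltage to drive the reaction.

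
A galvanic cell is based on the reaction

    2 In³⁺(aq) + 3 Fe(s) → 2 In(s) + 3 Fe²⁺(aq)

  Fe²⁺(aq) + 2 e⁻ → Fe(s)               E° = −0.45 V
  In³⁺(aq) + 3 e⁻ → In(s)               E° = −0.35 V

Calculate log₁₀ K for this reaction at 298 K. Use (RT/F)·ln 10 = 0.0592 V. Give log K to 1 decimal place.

log K = 10.1

The In³⁺/In couple is reduced (cathode); E°cell = −0.35 − (−0.45) = +0.10 V with n = 6.
At equilibrium E = 0, so log K = nE°cell / 0.0592 = (6)(+0.10) / 0.0592 = 10.1.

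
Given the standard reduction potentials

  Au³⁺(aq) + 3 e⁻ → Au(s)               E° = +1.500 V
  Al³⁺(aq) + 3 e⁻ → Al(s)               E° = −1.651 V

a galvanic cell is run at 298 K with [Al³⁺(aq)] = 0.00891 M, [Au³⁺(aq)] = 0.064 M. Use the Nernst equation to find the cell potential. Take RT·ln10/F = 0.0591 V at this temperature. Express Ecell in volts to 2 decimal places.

Au³⁺/Au is reduced (cathode, E° = +1.500 V) and Al³⁺/Al is oxidized (anode).
E°cell = +1.500 − (−1.651) = +3.151 V, with n = 3 electrons transferred.
The balanced reaction is Au³⁺(aq) + Al(s) → Au(s) + Al³⁺(aq), so Q = [Al³⁺(aq)] / [Au³⁺(aq)] = 0.139 and log Q = −0.856.
E = E° − (0.0591/n)·log Q = +3.151 − (0.0591/3)(−0.856) = +3.17 V.

+3.17 V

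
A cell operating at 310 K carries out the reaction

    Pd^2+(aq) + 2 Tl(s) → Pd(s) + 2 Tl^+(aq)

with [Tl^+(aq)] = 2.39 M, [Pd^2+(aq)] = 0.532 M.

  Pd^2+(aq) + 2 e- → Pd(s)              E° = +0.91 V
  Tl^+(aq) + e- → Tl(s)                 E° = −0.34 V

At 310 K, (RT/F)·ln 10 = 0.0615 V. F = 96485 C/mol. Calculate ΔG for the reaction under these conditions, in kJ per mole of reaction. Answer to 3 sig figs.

E°cell = +0.91 − (−0.34) = +1.25 V; the balanced reaction transfers n = 2 electrons.
Here Q = [Tl^+(aq)]^2 / [Pd^2+(aq)] = 10.7 (log Q = 1.031), giving E = +1.25 − (0.0615/2)·(1.031) = +1.2183 V.
Then ΔG = −nFE = −2 × 96485 × +1.2183 J/mol = −235 kJ/mol.

−235 kJ/mol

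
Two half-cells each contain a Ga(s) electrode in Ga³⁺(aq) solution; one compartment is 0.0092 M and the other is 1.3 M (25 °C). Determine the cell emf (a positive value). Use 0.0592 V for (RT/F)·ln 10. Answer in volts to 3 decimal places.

For a concentration cell E°cell = 0, since both electrodes use the same couple.
The compartment with the higher Ga³⁺(aq) concentration (1.3 M) acts as the cathode; ions are reduced there and produced at the dilute (0.0092 M) anode.
With n = 3, Ecell = −(0.0592/3)·log([dilute]/[conc]) = −(0.0592/3)·log(0.0092/1.3) = +0.042 V.

0.042 V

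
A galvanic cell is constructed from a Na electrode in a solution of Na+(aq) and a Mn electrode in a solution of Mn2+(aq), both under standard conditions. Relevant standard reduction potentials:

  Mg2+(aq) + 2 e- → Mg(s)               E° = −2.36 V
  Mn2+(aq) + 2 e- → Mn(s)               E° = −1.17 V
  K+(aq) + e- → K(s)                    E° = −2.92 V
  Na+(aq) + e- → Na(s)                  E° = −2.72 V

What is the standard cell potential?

+1.55 V

The Mn²⁺/Mn couple has the higher E°, so Mn ion is reduced (cathode) and Na is oxidized (anode).
E°cell = E°(cathode) − E°(anode) = −1.17 − (−2.72) = +1.55 V.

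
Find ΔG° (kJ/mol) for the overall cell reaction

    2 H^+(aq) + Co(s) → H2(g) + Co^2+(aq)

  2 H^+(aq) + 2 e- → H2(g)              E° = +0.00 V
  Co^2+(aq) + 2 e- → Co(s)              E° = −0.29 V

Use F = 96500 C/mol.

In the reaction as written H^+(aq) is reduced, so the 2H⁺/H₂ couple is the cathode and Co²⁺/Co is the anode.
E°cell = +0.00 − (−0.29) = +0.29 V; balancing electrons gives n = 2.
ΔG° = −nFE°cell = −(2)(96500)(+0.29) J/mol = −56.0 kJ/mol.

−56.0 kJ/mol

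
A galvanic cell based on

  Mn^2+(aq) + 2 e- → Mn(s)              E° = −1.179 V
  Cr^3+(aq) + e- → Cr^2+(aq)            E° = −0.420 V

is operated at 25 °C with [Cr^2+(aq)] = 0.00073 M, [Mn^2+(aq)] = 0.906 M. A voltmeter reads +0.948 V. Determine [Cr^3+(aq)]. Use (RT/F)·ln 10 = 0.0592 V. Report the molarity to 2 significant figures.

Cr³⁺/Cr²⁺ is the cathode (higher E°); E°cell = −0.420 − (−1.179) = +0.759 V with n = 2.
From the Nernst equation, log Q = n(E° − E)/0.0592 = 2·(+0.759 − (+0.948))/0.0592 = −6.385.
The balanced reaction is 2 Cr^3+(aq) + Mn(s) → 2 Cr^2+(aq) + Mn^2+(aq), so Q = ([Cr^2+(aq)]^2·[Mn^2+(aq)]) / [Cr^3+(aq)]^2.
Isolating [Cr^3+(aq)] in Q = 10^{−6.385} yields log [Cr^3+(aq)] = 0.034, i.e. 1.1 M.

1.1 M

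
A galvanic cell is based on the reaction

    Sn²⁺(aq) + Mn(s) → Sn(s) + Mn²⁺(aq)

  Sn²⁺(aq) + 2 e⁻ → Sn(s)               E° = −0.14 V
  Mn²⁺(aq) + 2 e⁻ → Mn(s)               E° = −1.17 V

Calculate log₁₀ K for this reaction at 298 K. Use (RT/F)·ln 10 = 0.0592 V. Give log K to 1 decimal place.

log K = 34.8

The Sn²⁺/Sn couple is reduced (cathode); E°cell = −0.14 − (−1.17) = +1.03 V with n = 2.
At equilibrium E = 0, so log K = nE°cell / 0.0592 = (2)(+1.03) / 0.0592 = 34.8.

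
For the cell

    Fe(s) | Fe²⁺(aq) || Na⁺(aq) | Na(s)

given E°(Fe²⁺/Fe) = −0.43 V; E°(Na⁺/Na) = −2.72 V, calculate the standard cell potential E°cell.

By convention the left-hand electrode in cell notation is the anode (oxidation) and the right-hand electrode is the cathode (reduction).
E°cell = E°(right) − E°(left) = −2.72 − (−0.43) = −2.29 V.
The negative sign shows that, as written, the cell would require an external voltage to drive the reaction.

−2.29 V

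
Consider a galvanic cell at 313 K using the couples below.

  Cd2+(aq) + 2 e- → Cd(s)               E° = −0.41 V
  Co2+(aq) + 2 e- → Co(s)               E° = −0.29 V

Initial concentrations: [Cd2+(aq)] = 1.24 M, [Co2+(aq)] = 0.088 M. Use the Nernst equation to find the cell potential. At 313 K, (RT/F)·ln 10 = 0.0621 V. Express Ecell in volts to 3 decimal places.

The Co²⁺/Co couple has the more positive E°, so it is the cathode; Cd²⁺/Cd is the anode.
The standard potential is −0.29 − (−0.41) = +0.12 V and the balanced reaction transfers n = 2 electrons.
The balanced reaction is Co2+(aq) + Cd(s) → Co(s) + Cd2+(aq), so Q = [Cd2+(aq)] / [Co2+(aq)] = 14.1 and log Q = 1.149.
By the Nernst equation, E = +0.12 − (0.0621/2)·(1.149) = +0.084 V.

+0.084 V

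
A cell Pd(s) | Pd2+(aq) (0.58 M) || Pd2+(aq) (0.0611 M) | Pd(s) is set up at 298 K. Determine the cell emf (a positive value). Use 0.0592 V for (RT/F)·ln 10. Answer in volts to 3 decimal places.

For a concentration cell E°cell = 0, since both electrodes use the same couple.
The compartment with the higher Pd2+(aq) concentration (0.58 M) acts as the cathode; ions are reduced there and produced at the dilute (0.0611 M) anode.
With n = 2, Ecell = −(0.0592/2)·log([dilute]/[conc]) = −(0.0592/2)·log(0.0611/0.58) = +0.029 V.

0.029 V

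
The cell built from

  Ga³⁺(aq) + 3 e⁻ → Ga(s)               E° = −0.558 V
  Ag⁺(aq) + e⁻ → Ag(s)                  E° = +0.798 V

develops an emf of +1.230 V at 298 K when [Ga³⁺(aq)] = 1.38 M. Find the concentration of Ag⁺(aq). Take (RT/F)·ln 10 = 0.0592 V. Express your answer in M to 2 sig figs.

0.0083 M

With Ag⁺/Ag at the cathode and Ga³⁺/Ga at the anode, E°cell = +0.798 − (−0.558) = +1.356 V (n = 3).
From the Nernst equation, log Q = n(E° − E)/0.0592 = 3·(+1.356 − (+1.230))/0.0592 = 6.385.
The balanced reaction is 3 Ag⁺(aq) + Ga(s) → 3 Ag(s) + Ga³⁺(aq), so Q = [Ga³⁺(aq)] / [Ag⁺(aq)]^3.
Isolating [Ag⁺(aq)] in Q = 10^{6.385} yields log [Ag⁺(aq)] = −2.082, i.e. 0.0083 M.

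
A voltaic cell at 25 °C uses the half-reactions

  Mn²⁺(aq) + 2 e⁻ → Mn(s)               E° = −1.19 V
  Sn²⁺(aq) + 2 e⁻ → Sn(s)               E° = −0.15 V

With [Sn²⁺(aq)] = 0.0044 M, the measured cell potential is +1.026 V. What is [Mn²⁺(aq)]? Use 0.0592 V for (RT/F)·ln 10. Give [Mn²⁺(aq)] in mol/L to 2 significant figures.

The Sn²⁺/Sn couple has the larger reduction potential, so it is the cathode: E°cell = −0.15 − (−1.19) = +1.04 V and n = 2.
From the Nernst equation, log Q = n(E° − E)/0.0592 = 2·(+1.04 − (+1.026))/0.0592 = 0.473.
For Sn²⁺(aq) + Mn(s) → Sn(s) + Mn²⁺(aq), the reaction quotient is Q = [Mn²⁺(aq)] / [Sn²⁺(aq)].
Isolating [Mn²⁺(aq)] in Q = 10^{0.473} yields log [Mn²⁺(aq)] = −1.884, i.e. 0.013 M.

0.013 M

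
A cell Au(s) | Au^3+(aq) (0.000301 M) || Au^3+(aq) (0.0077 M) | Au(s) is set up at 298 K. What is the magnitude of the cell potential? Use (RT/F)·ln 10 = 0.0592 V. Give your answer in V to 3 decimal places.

For a concentration cell E°cell = 0, since both electrodes use the same couple.
The compartment with the higher Au^3+(aq) concentration (0.0077 M) acts as the cathode; ions are reduced there and produced at the dilute (0.000301 M) anode.
With n = 3, Ecell = −(0.0592/3)·log([dilute]/[conc]) = −(0.0592/3)·log(0.000301/0.0077) = +0.028 V.

0.028 V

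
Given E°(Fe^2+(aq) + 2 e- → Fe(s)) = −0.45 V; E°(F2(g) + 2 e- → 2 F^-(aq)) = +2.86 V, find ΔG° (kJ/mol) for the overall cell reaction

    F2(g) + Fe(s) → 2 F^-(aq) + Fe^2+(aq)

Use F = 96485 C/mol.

−639 kJ/mol

In the reaction as written F2(g) is reduced, so the F₂/F⁻ couple is the cathode and Fe²⁺/Fe is the anode.
E°cell = +2.86 − (−0.45) = +3.31 V; balancing electrons gives n = 2.
ΔG° = −nFE°cell = −(2)(96485)(+3.31) J/mol = −639 kJ/mol.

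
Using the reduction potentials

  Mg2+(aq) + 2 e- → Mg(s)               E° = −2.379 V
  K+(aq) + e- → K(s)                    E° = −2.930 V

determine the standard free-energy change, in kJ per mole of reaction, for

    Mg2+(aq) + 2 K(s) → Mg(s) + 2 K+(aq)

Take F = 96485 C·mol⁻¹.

−106 kJ/mol

In the reaction as written Mg2+(aq) is reduced, so the Mg²⁺/Mg couple is the cathode and K⁺/K is the anode.
E°cell = −2.379 − (−2.930) = +0.551 V; balancing electrons gives n = 2.
ΔG° = −nFE°cell = −(2)(96485)(+0.551) J/mol = −106 kJ/mol.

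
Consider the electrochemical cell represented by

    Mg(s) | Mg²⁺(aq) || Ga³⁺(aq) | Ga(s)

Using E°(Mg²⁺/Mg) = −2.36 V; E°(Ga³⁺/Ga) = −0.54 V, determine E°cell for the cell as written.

+1.82 V

By convention the left-hand electrode in cell notation is the anode (oxidation) and the right-hand electrode is the cathode (reduction).
E°cell = E°(right) − E°(left) = −0.54 − (−2.36) = +1.82 V.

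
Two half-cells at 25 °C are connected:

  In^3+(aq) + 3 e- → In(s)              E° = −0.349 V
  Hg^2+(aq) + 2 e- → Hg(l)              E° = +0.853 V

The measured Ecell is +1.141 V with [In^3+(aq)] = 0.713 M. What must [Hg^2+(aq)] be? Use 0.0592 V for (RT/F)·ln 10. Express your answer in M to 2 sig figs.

0.0069 M

The Hg²⁺/Hg couple has the larger reduction potential, so it is the cathode: E°cell = +0.853 − (−0.349) = +1.202 V and n = 6.
Since E = E° − (0.0592/n)·log Q, log Q = n(E° − E)/0.0592 = 6.182.
The balanced reaction is 3 Hg^2+(aq) + 2 In(s) → 3 Hg(l) + 2 In^3+(aq), so Q = [In^3+(aq)]^2 / [Hg^2+(aq)]^3.
Substituting the known concentrations and solving, log [Hg^2+(aq)] = −2.159 and [Hg^2+(aq)] = 0.0069 M.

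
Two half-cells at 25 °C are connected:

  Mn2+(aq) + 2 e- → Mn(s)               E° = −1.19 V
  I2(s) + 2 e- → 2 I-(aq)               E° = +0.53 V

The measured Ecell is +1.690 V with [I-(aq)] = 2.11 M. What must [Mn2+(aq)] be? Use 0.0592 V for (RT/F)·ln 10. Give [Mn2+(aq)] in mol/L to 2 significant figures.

2.3 M

The I₂/I⁻ couple has the larger reduction potential, so it is the cathode: E°cell = +0.53 − (−1.19) = +1.72 V and n = 2.
Since E = E° − (0.0592/n)·log Q, log Q = n(E° − E)/0.0592 = 1.014.
The balanced reaction is I2(s) + Mn(s) → 2 I-(aq) + Mn2+(aq), so Q = [I-(aq)]^2·[Mn2+(aq)].
Substituting the known concentrations and solving, log [Mn2+(aq)] = 0.365 and [Mn2+(aq)] = 2.3 M.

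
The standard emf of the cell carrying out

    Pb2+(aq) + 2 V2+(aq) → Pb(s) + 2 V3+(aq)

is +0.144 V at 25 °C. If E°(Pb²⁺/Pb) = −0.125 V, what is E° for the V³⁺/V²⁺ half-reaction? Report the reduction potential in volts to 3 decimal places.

In the reaction as written the Pb²⁺/Pb couple is reduced (cathode) and V³⁺/V²⁺ is oxidized (anode), so E°cell = E°(Pb²⁺/Pb) − E°(V³⁺/V²⁺).
E°(V³⁺/V²⁺) = E°(cathode) − E°cell = −0.125 − (+0.144) = −0.269 V.

−0.269 V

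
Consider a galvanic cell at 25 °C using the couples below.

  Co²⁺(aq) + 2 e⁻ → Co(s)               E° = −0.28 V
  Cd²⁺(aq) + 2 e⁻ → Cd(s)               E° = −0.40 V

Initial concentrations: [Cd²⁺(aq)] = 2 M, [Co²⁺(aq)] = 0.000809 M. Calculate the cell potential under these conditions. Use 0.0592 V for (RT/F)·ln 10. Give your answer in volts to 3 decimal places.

The Co²⁺/Co couple has the more positive E°, so it is the cathode; Cd²⁺/Cd is the anode.
The standard potential is −0.28 − (−0.40) = +0.12 V and the balanced reaction transfers n = 2 electrons.
For the overall reaction Co²⁺(aq) + Cd(s) → Co(s) + Cd²⁺(aq), Q = [Cd²⁺(aq)] / [Co²⁺(aq)] = 2.47×10^3, giving log Q = 3.393.
E = E° − (0.0592/n)·log Q = +0.12 − (0.0592/2)(3.393) = +0.020 V.

+0.020 V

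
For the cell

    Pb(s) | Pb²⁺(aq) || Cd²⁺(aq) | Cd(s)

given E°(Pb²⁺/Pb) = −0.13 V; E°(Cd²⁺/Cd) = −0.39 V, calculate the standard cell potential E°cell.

−0.26 V

By convention the left-hand electrode in cell notation is the anode (oxidation) and the right-hand electrode is the cathode (reduction).
E°cell = E°(right) − E°(left) = −0.39 − (−0.13) = −0.26 V.
The negative sign shows that, as written, the cell would require an external voltage to drive the reaction.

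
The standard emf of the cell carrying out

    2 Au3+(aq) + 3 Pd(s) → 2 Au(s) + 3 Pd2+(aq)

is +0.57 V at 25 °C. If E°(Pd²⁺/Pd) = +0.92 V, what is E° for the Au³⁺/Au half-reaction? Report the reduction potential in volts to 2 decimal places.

In the reaction as written the Au³⁺/Au couple is reduced (cathode) and Pd²⁺/Pd is oxidized (anode), so E°cell = E°(Au³⁺/Au) − E°(Pd²⁺/Pd).
E°(Au³⁺/Au) = E°cell + E°(anode) = +0.57 + (+0.92) = +1.49 V.

+1.49 V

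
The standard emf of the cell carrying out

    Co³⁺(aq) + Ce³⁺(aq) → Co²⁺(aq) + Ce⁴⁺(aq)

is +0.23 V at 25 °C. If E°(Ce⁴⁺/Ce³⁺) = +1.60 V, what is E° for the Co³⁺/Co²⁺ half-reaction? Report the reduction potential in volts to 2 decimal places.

In the reaction as written the Co³⁺/Co²⁺ couple is reduced (cathode) and Ce⁴⁺/Ce³⁺ is oxidized (anode), so E°cell = E°(Co³⁺/Co²⁺) − E°(Ce⁴⁺/Ce³⁺).
E°(Co³⁺/Co²⁺) = E°cell + E°(anode) = +0.23 + (+1.60) = +1.83 V.

+1.83 V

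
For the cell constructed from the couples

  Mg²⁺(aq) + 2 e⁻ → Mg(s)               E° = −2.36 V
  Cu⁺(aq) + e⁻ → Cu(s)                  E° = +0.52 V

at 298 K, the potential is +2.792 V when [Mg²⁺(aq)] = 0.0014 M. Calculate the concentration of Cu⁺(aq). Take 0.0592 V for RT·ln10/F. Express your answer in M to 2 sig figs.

With Cu⁺/Cu at the cathode and Mg²⁺/Mg at the anode, E°cell = +0.52 − (−2.36) = +2.88 V (n = 2).
Rearranging E = E° − (0.0592/n)·log Q gives log Q = 2(+2.88 − (+2.792))/0.0592 = 2.973.
For 2 Cu⁺(aq) + Mg(s) → 2 Cu(s) + Mg²⁺(aq), the reaction quotient is Q = [Mg²⁺(aq)] / [Cu⁺(aq)]^2.
Substituting the known concentrations and solving, log [Cu⁺(aq)] = −2.913 and [Cu⁺(aq)] = 0.0012 M.

0.0012 M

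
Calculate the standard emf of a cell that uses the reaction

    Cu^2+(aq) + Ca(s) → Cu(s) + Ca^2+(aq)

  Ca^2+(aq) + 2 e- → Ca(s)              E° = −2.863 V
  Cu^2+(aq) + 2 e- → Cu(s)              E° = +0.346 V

+3.209 V

Cu^2+(aq) gains electrons, so the Cu²⁺/Cu couple is the cathode; the Ca²⁺/Ca couple is the anode.
E°cell = E°(cathode) − E°(anode) = +0.346 − (−2.863) = +3.209 V.
The positive value indicates the reaction is spontaneous as written.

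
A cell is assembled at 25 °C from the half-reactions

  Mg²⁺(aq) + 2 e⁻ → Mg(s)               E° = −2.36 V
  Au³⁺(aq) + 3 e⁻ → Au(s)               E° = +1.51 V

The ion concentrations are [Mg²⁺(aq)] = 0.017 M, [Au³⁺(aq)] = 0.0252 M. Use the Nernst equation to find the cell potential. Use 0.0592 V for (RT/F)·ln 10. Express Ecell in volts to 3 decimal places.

The Au³⁺/Au couple has the more positive E°, so it is the cathode; Mg²⁺/Mg is the anode.
The standard potential is +1.51 − (−2.36) = +3.87 V and the balanced reaction transfers n = 6 electrons.
For the overall reaction 2 Au³⁺(aq) + 3 Mg(s) → 2 Au(s) + 3 Mg²⁺(aq), Q = [Mg²⁺(aq)]^3 / [Au³⁺(aq)]^2 = 0.00774, giving log Q = −2.111.
By the Nernst equation, E = +3.87 − (0.0592/6)·(−2.111) = +3.891 V.

+3.891 V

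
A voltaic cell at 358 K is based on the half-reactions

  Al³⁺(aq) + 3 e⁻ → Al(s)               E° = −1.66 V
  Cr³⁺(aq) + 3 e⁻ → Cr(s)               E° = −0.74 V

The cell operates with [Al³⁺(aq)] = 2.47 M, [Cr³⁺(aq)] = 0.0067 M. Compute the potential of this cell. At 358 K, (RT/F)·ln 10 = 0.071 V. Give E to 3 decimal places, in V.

+0.859 V

The Cr³⁺/Cr couple has the more positive E°, so it is the cathode; Al³⁺/Al is the anode.
The standard potential is −0.74 − (−1.66) = +0.92 V and the balanced reaction transfers n = 3 electrons.
For the overall reaction Cr³⁺(aq) + Al(s) → Cr(s) + Al³⁺(aq), Q = [Al³⁺(aq)] / [Cr³⁺(aq)] = 369, giving log Q = 2.567.
By the Nernst equation, E = +0.92 − (0.071/3)·(2.567) = +0.859 V.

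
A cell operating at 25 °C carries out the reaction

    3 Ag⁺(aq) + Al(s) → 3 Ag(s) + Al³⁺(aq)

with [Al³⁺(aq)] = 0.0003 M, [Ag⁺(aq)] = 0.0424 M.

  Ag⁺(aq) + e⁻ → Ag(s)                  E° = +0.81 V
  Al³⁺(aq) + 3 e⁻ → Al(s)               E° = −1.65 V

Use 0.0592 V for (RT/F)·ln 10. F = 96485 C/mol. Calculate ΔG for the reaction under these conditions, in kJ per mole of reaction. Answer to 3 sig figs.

The standard cell potential is +0.81 − (−1.65) = +2.46 V, with n = 3 electrons in the balanced equation.
The reaction quotient is [Al³⁺(aq)] / [Ag⁺(aq)]^3 = 3.94; by Nernst, E = +2.46 − (0.0592/3)(0.595) = +2.4483 V.
Then ΔG = −nFE = −3 × 96485 × +2.4483 J/mol = −709 kJ/mol.

−709 kJ/mol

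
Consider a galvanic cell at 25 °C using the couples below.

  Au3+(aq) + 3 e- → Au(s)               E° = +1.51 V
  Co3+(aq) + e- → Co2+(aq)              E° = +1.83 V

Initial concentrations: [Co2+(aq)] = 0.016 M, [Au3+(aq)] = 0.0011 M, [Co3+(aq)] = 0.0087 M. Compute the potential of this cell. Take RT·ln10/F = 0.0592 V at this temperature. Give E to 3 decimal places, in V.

Since E°(Co³⁺/Co²⁺) > E°(Au³⁺/Au), Co³⁺/Co²⁺ serves as the cathode.
E°cell = +1.83 − (+1.51) = +0.32 V, with n = 3 electrons transferred.
Balancing gives 3 Co3+(aq) + Au(s) → 3 Co2+(aq) + Au3+(aq); hence Q = ([Co2+(aq)]^3·[Au3+(aq)]) / [Co3+(aq)]^3 = 0.00684 (log Q = −2.165).
Applying E = E° − (RT ln10/nF)·log Q gives +0.32 − (0.0592/3)(−2.165) = +0.363 V.

+0.363 V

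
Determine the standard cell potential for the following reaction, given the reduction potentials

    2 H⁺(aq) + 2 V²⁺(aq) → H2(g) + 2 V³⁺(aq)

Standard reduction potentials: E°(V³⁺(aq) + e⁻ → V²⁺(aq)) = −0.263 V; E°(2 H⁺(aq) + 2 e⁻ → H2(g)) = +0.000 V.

+0.263 V

In the reaction as written, H⁺(aq) is reduced (cathode) and V³⁺(aq) is produced by oxidation at the anode.
E°cell = E°(cathode) − E°(anode) = +0.000 − (−0.263) = +0.263 V.
The positive value indicates the reaction is spontaneous as written.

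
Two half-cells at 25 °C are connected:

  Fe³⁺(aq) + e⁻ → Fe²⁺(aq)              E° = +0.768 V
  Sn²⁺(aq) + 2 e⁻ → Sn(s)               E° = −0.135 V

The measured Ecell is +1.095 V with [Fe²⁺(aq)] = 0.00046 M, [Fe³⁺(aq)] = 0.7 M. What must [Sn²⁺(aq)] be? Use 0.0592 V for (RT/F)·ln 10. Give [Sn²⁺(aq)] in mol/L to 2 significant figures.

Fe³⁺/Fe²⁺ is the cathode (higher E°); E°cell = +0.768 − (−0.135) = +0.903 V with n = 2.
From the Nernst equation, log Q = n(E° − E)/0.0592 = 2·(+0.903 − (+1.095))/0.0592 = −6.486.
For 2 Fe³⁺(aq) + Sn(s) → 2 Fe²⁺(aq) + Sn²⁺(aq), the reaction quotient is Q = ([Fe²⁺(aq)]^2·[Sn²⁺(aq)]) / [Fe³⁺(aq)]^2.
Isolating [Sn²⁺(aq)] in Q = 10^{−6.486} yields log [Sn²⁺(aq)] = −0.121, i.e. 0.76 M.

0.76 M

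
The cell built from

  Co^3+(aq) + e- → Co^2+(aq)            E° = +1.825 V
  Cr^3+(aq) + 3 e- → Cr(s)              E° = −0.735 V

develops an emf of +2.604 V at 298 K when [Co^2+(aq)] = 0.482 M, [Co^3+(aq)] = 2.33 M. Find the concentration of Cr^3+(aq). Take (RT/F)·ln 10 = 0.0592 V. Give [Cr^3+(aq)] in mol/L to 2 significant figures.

Co³⁺/Co²⁺ is the cathode (higher E°); E°cell = +1.825 − (−0.735) = +2.560 V with n = 3.
From the Nernst equation, log Q = n(E° − E)/0.0592 = 3·(+2.560 − (+2.604))/0.0592 = −2.230.
The balanced reaction is 3 Co^3+(aq) + Cr(s) → 3 Co^2+(aq) + Cr^3+(aq), so Q = ([Co^2+(aq)]^3·[Cr^3+(aq)]) / [Co^3+(aq)]^3.
Substituting the known concentrations and solving, log [Cr^3+(aq)] = −0.177 and [Cr^3+(aq)] = 0.67 M.

0.67 M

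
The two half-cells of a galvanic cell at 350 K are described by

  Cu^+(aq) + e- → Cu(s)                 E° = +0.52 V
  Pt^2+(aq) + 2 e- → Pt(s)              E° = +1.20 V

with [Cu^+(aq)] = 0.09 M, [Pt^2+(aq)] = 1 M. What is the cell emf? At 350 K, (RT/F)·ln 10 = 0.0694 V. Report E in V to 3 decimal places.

The Pt²⁺/Pt couple has the more positive E°, so it is the cathode; Cu⁺/Cu is the anode.
E°cell = +1.20 − (+0.52) = +0.68 V, with n = 2 electrons transferred.
The balanced reaction is Pt^2+(aq) + 2 Cu(s) → Pt(s) + 2 Cu^+(aq), so Q = [Cu^+(aq)]^2 / [Pt^2+(aq)] = 0.0081 and log Q = −2.092.
E = E° − (0.0694/n)·log Q = +0.68 − (0.0694/2)(−2.092) = +0.753 V.

+0.753 V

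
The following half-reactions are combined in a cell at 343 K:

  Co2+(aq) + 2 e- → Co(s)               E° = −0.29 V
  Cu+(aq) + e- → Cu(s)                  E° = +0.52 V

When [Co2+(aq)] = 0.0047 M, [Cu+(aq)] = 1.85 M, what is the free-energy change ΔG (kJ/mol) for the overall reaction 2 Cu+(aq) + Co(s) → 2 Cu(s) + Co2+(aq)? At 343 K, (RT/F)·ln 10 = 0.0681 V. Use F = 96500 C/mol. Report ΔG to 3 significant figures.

−175 kJ/mol

With Cu⁺/Cu reduced at the cathode, E°cell = +0.52 − (−0.29) = +0.81 V and n = 2.
Here Q = [Co2+(aq)] / [Cu+(aq)]^2 = 0.00137 (log Q = −2.862), giving E = +0.81 − (0.0681/2)·(−2.862) = +0.9075 V.
Finally ΔG = −nFE = −(2)(96500 C/mol)(+0.9075 V) = −175 kJ/mol.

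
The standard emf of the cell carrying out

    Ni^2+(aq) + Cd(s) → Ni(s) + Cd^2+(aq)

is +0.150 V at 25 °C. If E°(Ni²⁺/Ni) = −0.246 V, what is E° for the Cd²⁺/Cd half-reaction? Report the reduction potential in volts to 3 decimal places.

In the reaction as written the Ni²⁺/Ni couple is reduced (cathode) and Cd²⁺/Cd is oxidized (anode), so E°cell = E°(Ni²⁺/Ni) − E°(Cd²⁺/Cd).
E°(Cd²⁺/Cd) = E°(cathode) − E°cell = −0.246 − (+0.150) = −0.396 V.

−0.396 V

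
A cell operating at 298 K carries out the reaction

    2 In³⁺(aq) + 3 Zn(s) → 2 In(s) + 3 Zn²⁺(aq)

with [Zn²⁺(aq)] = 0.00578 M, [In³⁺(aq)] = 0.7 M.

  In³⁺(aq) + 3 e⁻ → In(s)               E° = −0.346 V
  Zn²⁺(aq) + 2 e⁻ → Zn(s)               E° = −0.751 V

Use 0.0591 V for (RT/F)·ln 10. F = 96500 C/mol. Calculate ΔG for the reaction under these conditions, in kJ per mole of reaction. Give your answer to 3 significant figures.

The standard cell potential is −0.346 − (−0.751) = +0.405 V, with n = 6 electrons in the balanced equation.
The reaction quotient is [Zn²⁺(aq)]^3 / [In³⁺(aq)]^2 = 3.94×10^−7; by Nernst, E = +0.405 − (0.0591/6)(−6.404) = +0.4681 V.
Finally ΔG = −nFE = −(6)(96500 C/mol)(+0.4681 V) = −271 kJ/mol.

−271 kJ/mol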